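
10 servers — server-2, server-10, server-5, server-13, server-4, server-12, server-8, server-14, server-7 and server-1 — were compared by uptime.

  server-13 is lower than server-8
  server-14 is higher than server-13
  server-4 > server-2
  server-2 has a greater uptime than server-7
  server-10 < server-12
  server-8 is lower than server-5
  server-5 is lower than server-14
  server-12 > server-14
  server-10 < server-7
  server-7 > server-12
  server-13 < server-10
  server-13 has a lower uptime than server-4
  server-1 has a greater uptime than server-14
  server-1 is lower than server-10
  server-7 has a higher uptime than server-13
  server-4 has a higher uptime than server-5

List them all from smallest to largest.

Each adjacent pair is fixed by a given relation: server-13 < server-8; server-8 < server-5; server-5 < server-14; server-14 < server-1; server-1 < server-10; server-10 < server-12; server-12 < server-7; server-7 < server-2; server-2 < server-4. Chaining them end to end gives the full order.

server-13 < server-8 < server-5 < server-14 < server-1 < server-10 < server-12 < server-7 < server-2 < server-4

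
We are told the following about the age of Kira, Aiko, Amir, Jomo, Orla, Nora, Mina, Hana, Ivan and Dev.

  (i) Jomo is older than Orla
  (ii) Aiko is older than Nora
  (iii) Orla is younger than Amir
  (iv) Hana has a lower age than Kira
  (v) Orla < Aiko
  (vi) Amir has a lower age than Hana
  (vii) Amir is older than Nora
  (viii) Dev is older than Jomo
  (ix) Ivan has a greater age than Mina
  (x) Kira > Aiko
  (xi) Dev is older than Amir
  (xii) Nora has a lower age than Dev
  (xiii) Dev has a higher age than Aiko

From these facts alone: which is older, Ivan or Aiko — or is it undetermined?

undetermined

Following every chain through Aiko: above Aiko we get Kira, Dev; below Aiko we get Orla, Nora.
Ivan is not reached, and no chain runs the other way from Ivan to Aiko.
So the given relations leave the order of Aiko and Ivan undetermined.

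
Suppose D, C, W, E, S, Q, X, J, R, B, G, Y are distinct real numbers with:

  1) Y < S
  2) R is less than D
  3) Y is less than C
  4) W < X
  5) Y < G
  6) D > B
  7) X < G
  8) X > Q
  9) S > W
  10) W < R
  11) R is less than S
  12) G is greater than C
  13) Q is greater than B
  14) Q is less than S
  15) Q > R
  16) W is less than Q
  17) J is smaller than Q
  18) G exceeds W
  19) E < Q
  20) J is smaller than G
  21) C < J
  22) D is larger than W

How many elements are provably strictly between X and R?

1

The relations place R below X. An element lies strictly between them when it is forced above R and also forced below X.
Above R: {Q, S, D, G}. Below X: {E, Y, W, C, J, B, Q}.
Intersection: {Q} — 1.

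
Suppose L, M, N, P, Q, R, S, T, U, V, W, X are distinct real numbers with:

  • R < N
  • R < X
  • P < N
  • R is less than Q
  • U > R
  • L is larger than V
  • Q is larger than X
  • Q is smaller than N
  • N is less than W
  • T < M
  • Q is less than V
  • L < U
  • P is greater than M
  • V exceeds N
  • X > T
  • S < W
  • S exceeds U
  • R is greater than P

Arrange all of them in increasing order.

T < M < P < R < X < Q < N < V < L < U < S < W

The consecutive links are each given: T < M; M < P; P < R; R < X; X < Q; Q < N; N < V; V < L; L < U; U < S; S < W.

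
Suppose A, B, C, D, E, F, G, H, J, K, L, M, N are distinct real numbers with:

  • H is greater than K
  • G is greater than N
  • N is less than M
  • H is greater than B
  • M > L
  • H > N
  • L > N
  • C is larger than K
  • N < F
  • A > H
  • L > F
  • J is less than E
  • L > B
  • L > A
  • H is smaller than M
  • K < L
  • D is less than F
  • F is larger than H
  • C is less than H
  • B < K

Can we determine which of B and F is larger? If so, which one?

F

B < K and K < C give B < C.
With C < H: B < K < C < H.
Then H < F extends the chain to F.
So F is larger.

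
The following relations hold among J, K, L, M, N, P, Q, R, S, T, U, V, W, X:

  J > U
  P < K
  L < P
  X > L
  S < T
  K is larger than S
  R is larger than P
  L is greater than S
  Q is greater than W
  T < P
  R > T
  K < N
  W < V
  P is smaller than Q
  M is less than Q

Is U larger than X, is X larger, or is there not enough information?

Following every chain through U: above U we get J.
X is not reached, and no chain runs the other way from X to U.
So the given relations leave the order of U and X undetermined.

undetermined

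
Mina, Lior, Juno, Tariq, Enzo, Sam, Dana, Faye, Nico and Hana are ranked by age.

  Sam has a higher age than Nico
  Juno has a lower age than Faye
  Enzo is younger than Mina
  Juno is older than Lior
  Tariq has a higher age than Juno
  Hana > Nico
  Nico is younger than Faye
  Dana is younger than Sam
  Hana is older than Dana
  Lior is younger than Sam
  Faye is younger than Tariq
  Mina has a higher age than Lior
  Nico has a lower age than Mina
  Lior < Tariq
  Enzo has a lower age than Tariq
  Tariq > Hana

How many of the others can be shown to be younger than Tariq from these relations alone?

7

Directly below Tariq: Enzo, Lior, Juno, Hana, Faye.
One step further: Nico, Dana (7 so far).
No other element is forced below Tariq by the given relations, so the count is 7.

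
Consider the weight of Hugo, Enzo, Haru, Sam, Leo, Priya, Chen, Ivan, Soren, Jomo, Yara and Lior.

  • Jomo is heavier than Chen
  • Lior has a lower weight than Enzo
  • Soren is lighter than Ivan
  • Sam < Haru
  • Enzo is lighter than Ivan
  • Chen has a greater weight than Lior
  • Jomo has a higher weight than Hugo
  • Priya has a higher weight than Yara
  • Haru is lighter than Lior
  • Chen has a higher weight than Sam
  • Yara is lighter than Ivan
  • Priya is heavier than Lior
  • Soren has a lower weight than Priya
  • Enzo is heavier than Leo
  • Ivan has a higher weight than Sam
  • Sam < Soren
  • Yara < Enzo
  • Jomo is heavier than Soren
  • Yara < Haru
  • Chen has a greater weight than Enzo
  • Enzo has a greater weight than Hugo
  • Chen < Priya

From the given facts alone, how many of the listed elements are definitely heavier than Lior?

5

The elements the relations force above Lior are Enzo, Chen, Jomo, Ivan, Priya — no chain reaches any other.
That is 5.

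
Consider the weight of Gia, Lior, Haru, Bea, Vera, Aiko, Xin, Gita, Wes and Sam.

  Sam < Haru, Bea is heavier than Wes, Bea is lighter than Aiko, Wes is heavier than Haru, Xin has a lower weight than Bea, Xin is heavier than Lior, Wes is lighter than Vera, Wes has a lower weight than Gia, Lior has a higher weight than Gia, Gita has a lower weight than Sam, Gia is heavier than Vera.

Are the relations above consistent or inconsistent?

consistent

The single ordering Gita < Sam < Haru < Wes < Vera < Gia < Lior < Xin < Bea < Aiko satisfies every listed relation, so no contradiction arises.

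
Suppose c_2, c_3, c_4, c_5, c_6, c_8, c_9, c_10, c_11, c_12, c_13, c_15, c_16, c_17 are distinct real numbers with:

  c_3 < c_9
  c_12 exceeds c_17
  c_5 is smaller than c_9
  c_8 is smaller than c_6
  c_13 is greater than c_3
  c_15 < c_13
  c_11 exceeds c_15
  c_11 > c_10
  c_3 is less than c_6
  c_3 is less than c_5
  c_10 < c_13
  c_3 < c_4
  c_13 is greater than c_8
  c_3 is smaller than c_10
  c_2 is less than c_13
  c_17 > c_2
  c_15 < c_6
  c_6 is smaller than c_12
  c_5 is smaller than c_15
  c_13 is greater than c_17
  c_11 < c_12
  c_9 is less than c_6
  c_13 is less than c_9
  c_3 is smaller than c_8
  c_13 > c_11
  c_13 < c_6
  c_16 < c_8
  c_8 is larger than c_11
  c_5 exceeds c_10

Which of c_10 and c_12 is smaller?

c_10

Link the given pairs in sequence: c_10 < c_5; c_5 < c_15; c_15 < c_11; c_11 < c_8; c_8 < c_13; c_13 < c_9; c_9 < c_6; c_6 < c_12.
Together: c_10 < c_5 < c_15 < c_11 < c_8 < c_13 < c_9 < c_6 < c_12.
So c_10 < c_12; c_10 is the smaller of the two.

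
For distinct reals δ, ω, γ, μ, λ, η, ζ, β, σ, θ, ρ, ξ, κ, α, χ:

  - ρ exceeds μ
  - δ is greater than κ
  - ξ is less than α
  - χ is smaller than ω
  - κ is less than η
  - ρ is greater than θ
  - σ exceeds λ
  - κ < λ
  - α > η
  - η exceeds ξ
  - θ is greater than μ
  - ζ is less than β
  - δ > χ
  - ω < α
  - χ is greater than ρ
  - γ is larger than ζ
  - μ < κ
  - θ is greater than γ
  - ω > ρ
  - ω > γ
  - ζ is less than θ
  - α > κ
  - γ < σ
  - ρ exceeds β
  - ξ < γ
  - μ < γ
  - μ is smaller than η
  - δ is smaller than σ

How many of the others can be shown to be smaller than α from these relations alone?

From α the given relations immediately reach κ, ξ, η, ω.
From those, μ, γ, ρ, χ — 8 in total.
From those, ζ, β, θ — 11 in total.
Nothing else is reachable below α; 11 in all.

11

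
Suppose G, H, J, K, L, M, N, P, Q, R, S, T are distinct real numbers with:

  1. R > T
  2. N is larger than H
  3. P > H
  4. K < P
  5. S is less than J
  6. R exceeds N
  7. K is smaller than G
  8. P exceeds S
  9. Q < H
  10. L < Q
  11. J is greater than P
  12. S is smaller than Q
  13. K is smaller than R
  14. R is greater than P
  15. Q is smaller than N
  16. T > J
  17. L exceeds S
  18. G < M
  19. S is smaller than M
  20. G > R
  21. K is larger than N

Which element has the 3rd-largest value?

The consecutive relations fix a unique order: S < L < Q < H < N < K < P < J < T < R < G < M.
The 3rd largest is R.

R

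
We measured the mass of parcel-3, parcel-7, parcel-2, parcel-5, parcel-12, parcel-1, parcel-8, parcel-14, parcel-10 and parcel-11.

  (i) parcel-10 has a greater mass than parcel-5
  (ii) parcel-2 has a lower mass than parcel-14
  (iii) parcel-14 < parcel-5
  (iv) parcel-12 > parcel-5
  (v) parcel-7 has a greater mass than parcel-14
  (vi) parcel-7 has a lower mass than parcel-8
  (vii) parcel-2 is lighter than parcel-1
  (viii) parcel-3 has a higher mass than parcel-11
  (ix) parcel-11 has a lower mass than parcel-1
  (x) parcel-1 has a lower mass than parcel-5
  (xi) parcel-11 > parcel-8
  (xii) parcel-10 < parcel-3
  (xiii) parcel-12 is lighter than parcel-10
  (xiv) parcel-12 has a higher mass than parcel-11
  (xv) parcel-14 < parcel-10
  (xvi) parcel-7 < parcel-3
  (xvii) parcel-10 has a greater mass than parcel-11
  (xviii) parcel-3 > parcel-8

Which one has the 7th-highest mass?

parcel-8

Chaining the given pairs: parcel-2 < parcel-14 < parcel-7 < parcel-8 < parcel-11 < parcel-1 < parcel-5 < parcel-12 < parcel-10 < parcel-3.
The 7th largest is parcel-8.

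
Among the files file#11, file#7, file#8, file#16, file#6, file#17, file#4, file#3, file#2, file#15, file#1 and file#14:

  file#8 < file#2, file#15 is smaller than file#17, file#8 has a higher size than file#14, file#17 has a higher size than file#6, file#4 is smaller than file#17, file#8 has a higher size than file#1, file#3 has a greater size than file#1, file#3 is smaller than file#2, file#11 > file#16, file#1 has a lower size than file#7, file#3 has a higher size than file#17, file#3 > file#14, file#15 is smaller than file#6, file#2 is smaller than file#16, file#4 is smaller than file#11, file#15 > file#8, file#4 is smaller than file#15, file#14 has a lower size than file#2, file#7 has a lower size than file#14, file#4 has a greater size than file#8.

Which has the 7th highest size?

file#15

Piecing the relations together gives one ordering: file#1 < file#7 < file#14 < file#8 < file#4 < file#15 < file#6 < file#17 < file#3 < file#2 < file#16 < file#11.
Counting 7 from the largest end gives file#15.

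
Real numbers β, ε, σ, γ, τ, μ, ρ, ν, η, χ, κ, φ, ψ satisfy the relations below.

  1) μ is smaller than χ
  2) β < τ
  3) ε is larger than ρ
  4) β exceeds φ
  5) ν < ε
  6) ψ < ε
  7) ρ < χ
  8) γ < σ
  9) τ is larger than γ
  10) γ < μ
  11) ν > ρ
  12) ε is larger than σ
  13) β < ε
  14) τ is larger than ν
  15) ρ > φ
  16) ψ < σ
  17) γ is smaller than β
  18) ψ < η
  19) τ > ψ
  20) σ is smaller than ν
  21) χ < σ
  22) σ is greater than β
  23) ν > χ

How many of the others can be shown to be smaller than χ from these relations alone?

The elements the relations force below χ are γ, φ, ρ, μ — no chain reaches any other.
That is 4.

4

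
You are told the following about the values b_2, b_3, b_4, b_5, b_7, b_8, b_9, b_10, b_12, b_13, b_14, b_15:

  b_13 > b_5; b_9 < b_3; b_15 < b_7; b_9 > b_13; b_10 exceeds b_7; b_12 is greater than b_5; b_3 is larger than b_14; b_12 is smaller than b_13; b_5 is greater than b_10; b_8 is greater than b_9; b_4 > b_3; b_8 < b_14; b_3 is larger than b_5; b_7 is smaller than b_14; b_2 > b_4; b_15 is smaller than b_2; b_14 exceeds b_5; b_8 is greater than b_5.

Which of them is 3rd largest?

Piecing the relations together gives one ordering: b_15 < b_7 < b_10 < b_5 < b_12 < b_13 < b_9 < b_8 < b_14 < b_3 < b_4 < b_2.
Counting 3 from the largest end gives b_3.

b_3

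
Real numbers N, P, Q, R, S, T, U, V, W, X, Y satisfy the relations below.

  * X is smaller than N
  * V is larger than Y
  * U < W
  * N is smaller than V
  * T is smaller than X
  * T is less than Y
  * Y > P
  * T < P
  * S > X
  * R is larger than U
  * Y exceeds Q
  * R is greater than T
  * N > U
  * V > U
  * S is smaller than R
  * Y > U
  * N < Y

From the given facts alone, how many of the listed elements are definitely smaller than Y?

6

Directly below Y: T, U, P, Q, N.
One step further: X (6 so far).
Nothing else is reachable below Y; 6 in all.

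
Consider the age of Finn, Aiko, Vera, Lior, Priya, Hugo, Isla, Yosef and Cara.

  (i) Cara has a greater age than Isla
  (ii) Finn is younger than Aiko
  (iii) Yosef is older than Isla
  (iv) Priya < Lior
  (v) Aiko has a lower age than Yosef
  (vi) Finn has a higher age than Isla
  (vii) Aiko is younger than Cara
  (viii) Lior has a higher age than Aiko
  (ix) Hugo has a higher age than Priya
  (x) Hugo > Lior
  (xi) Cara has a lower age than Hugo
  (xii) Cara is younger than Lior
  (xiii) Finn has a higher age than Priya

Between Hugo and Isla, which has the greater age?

Hugo

Link the given pairs in sequence: Isla < Finn; Finn < Aiko; Aiko < Cara; Cara < Lior; Lior < Hugo.
Together: Isla < Finn < Aiko < Cara < Lior < Hugo.
So Isla < Hugo; Hugo is the older of the two.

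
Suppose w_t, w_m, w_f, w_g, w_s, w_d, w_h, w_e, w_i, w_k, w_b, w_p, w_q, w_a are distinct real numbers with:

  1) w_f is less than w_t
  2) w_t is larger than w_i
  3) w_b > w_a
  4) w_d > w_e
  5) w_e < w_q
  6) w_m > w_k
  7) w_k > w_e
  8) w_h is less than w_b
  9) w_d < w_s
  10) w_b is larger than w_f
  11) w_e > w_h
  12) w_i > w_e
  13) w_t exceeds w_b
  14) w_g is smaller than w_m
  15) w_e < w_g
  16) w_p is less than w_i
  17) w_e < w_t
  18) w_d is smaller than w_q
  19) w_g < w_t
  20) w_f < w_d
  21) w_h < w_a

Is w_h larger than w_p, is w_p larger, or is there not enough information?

undetermined

Following every chain through w_h: above w_h we get w_e, w_g, w_a, w_d, w_b, w_i, w_k, w_t, w_m, w_q, w_s.
w_p is not reached, and no chain runs the other way from w_p to w_h.
So the given relations leave the order of w_h and w_p undetermined.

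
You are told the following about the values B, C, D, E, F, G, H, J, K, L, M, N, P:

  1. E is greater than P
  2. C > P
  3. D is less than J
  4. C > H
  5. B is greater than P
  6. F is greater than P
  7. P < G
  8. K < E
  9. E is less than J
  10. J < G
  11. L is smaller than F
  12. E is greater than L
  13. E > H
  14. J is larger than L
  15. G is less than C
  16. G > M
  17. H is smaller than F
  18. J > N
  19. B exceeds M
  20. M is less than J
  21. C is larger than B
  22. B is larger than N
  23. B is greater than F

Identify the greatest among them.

N is not greatest since N < B; K is not greatest since K < E; H is not greatest since H < F; P is not greatest since P < F; L is not greatest since L < J; D is not greatest since D < J; E is not greatest since E < J; F is not greatest since F < B; M is not greatest since M < J; J is not greatest since J < G; G is not greatest since G < C; B is not greatest since B < C.
Only C has nothing above it, so C is the greatest.

C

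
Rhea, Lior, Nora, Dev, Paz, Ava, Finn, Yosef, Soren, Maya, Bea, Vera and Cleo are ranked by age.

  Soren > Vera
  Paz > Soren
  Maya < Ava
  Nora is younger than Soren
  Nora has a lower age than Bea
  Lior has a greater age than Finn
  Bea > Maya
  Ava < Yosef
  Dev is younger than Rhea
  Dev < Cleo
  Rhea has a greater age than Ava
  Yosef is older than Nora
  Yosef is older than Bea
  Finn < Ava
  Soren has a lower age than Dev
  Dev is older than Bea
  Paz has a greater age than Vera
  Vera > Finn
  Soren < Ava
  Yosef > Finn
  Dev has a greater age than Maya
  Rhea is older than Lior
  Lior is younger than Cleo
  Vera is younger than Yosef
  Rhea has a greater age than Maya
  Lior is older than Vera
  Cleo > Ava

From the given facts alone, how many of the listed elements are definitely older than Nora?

8

From Nora the given relations immediately reach Bea, Soren, Yosef.
From those, Ava, Paz, Dev — 6 in total.
From those, Cleo, Rhea — 8 in total.
No other element is forced above Nora by the given relations, so the count is 8.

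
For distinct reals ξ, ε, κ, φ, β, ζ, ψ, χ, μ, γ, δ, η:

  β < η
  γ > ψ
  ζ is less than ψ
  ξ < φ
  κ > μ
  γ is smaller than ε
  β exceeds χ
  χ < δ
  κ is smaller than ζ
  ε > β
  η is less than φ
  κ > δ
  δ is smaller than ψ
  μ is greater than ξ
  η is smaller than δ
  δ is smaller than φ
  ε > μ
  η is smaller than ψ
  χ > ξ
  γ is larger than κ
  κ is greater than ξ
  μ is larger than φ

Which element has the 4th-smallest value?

Piecing the relations together gives one ordering: ξ < χ < β < η < δ < φ < μ < κ < ζ < ψ < γ < ε.
Counting 4 from the smallest end gives η.

η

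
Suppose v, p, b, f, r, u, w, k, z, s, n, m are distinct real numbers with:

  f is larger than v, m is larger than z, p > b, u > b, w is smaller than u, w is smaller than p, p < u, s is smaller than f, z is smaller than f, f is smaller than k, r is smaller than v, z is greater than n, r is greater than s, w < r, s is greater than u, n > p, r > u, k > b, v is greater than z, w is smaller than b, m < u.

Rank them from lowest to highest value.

Nothing is placed below w, so it is least; from there w < b; b < p; p < n; n < z; z < m; m < u; u < s; s < r; r < v; v < f; f < k, each given directly.

w < b < p < n < z < m < u < s < r < v < f < k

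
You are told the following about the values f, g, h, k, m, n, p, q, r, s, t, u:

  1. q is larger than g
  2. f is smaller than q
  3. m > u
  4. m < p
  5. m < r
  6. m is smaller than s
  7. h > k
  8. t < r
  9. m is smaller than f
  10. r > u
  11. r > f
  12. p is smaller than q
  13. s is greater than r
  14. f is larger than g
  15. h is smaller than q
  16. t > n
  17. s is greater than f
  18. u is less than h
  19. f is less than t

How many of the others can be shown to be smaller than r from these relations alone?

6

Directly below r: u, m, f, t.
One step further: g, n (6 so far).
No other element is forced below r by the given relations, so the count is 6.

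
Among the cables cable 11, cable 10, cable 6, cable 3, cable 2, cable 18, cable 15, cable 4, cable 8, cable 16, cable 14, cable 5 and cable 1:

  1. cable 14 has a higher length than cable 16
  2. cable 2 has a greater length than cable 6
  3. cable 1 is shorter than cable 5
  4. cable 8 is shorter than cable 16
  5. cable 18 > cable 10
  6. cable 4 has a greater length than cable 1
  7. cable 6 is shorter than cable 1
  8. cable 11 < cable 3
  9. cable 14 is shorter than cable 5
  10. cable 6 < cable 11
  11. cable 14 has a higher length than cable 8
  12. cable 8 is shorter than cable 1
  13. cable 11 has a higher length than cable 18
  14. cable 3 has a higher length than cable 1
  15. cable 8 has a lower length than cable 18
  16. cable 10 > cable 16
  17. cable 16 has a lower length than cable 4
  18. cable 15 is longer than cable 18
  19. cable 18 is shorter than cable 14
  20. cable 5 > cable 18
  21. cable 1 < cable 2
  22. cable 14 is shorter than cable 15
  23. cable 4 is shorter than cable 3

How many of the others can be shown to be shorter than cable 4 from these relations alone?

From cable 4 the given relations immediately reach cable 16, cable 1.
From those, cable 8, cable 6 — 4 in total.
Nothing else is reachable below cable 4; 4 in all.

4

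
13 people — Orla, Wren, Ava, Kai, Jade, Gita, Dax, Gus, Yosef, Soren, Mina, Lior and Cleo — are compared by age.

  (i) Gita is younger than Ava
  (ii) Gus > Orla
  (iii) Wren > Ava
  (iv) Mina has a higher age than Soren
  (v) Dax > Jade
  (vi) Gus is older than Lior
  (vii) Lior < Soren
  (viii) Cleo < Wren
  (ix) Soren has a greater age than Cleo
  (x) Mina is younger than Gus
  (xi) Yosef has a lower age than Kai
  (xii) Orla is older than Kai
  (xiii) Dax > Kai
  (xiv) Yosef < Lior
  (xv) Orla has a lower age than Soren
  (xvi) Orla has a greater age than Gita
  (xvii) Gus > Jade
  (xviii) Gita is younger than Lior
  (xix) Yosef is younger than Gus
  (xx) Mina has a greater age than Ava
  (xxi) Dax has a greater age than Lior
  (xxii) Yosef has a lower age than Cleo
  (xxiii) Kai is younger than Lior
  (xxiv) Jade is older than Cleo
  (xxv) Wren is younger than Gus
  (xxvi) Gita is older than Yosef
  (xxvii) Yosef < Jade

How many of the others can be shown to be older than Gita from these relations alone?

8

From Gita the given relations immediately reach Ava, Orla, Lior.
From those, Wren, Soren, Mina, Gus, Dax — 8 in total.
Nothing else is reachable above Gita; 8 in all.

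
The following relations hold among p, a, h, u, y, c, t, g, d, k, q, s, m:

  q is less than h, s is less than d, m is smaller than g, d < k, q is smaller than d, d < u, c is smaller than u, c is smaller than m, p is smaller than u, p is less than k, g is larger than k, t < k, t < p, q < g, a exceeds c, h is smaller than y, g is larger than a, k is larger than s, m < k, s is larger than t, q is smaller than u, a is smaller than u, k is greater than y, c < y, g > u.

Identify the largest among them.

g

Chaining downward from g: directly below it, q, a, m, u, k; then t, p, s, d, c, y; then h.
That covers every other element, and nothing is given above g, so g is the largest.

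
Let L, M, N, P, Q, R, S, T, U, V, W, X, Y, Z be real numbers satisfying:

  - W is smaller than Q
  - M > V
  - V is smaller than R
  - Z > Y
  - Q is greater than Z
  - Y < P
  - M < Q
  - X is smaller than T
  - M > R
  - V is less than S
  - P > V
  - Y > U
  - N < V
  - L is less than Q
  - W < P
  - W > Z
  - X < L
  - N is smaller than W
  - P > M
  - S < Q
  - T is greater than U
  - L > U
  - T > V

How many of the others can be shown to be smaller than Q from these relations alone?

11

Directly below Q: Z, S, W, L, M.
One step further: X, U, N, V, Y, R (11 so far).
Nothing else is reachable below Q; 11 in all.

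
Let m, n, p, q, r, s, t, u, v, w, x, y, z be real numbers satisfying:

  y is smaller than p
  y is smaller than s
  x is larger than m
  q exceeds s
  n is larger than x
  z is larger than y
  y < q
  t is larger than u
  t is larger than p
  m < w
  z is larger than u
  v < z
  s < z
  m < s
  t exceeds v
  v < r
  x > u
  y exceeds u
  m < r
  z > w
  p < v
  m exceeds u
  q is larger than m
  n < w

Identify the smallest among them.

u

m is not least since u < m; y is not least since u < y; x is not least since m < x; s is not least since y < s; n is not least since x < n; p is not least since y < p; w is not least since n < w; v is not least since p < v; q is not least since s < q; z is not least since w < z; r is not least since v < r; t is not least since p < t.
Only u has nothing below it, so u is the smallest.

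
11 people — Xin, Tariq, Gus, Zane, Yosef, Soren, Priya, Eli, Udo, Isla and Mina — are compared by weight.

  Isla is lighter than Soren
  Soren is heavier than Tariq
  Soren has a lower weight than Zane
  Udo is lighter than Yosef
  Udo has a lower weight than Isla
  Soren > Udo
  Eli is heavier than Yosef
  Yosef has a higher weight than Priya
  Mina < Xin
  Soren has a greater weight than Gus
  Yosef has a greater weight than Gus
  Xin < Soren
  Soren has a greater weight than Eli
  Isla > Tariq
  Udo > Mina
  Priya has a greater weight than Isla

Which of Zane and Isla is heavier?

Chaining the given relations: Isla < Priya < Yosef < Eli < Soren < Zane.
So Isla < Zane; Zane is the heavier of the two.

Zane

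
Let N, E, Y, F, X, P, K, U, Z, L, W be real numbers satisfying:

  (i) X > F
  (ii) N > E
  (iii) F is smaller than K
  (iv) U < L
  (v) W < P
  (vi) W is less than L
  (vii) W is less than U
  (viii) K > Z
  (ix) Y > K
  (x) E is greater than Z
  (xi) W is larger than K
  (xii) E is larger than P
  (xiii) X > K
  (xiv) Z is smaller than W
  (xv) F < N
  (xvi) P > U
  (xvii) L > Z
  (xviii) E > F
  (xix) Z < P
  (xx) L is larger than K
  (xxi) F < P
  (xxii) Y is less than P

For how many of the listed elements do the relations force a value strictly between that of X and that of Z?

1

Chaining upward from Z reaches: K, W, Y, U, L, P, E, N.
Chaining downward from X reaches: F, K.
Strictly between Z and X are those in both lists: K — 1 element.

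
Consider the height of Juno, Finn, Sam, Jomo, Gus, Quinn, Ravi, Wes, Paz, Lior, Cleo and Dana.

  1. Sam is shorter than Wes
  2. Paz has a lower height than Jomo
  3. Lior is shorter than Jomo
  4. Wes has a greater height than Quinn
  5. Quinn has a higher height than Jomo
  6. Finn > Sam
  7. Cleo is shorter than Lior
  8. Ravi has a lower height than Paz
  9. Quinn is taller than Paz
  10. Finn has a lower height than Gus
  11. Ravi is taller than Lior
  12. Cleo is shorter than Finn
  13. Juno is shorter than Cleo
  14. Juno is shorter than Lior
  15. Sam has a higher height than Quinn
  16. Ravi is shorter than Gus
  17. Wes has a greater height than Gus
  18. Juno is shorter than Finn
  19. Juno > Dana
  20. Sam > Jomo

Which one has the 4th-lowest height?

Chaining the given pairs: Dana < Juno < Cleo < Lior < Ravi < Paz < Jomo < Quinn < Sam < Finn < Gus < Wes.
Counting 4 from the smallest end gives Lior.

Lior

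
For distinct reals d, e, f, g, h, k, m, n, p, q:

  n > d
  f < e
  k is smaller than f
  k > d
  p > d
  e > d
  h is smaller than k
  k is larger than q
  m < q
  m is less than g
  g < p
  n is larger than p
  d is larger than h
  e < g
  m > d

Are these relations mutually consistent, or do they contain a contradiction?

Every relation is compatible with h < d < m < q < k < f < e < g < p < n; the set is consistent.

consistent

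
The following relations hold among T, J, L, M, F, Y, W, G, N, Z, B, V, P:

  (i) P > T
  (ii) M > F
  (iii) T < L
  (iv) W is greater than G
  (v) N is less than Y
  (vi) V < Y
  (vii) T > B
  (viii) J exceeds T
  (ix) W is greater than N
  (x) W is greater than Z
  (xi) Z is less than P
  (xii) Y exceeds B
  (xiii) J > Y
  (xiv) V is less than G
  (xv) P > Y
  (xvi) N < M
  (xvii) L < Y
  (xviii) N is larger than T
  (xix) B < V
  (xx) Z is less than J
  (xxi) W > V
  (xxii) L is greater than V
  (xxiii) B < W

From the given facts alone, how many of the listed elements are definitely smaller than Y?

5

From Y the given relations immediately reach B, V, L, N.
From those, T — 5 in total.
Nothing else is reachable below Y; 5 in all.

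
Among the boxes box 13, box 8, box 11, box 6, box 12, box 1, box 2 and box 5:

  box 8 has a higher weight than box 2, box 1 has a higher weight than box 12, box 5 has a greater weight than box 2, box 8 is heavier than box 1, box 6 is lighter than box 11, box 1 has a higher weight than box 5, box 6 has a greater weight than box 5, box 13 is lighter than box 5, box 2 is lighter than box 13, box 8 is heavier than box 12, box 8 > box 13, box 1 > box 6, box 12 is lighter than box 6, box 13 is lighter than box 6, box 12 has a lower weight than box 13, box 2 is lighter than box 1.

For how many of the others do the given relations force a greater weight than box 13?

5

The elements the relations force above box 13 are box 5, box 6, box 1, box 8, box 11 — no chain reaches any other.
That is 5.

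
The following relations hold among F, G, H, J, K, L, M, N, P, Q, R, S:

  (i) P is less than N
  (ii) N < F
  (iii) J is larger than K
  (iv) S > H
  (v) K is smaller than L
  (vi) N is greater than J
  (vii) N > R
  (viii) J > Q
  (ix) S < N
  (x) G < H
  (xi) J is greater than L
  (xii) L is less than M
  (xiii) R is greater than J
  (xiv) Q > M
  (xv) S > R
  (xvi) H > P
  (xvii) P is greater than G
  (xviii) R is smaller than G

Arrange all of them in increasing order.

Each adjacent pair is fixed by a given relation: K < L; L < M; M < Q; Q < J; J < R; R < G; G < P; P < H; H < S; S < N; N < F. Chaining them end to end gives the full order.

K < L < M < Q < J < R < G < P < H < S < N < F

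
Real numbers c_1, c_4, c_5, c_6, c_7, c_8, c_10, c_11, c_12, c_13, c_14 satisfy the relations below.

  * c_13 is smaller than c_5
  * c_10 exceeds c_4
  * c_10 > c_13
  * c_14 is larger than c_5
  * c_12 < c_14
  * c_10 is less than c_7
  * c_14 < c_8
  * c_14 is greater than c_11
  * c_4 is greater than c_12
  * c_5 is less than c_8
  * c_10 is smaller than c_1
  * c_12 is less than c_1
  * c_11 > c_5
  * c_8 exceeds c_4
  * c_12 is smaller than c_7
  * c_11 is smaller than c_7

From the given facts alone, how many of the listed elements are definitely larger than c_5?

4

The elements the relations force above c_5 are c_11, c_14, c_7, c_8 — no chain reaches any other.
That is 4.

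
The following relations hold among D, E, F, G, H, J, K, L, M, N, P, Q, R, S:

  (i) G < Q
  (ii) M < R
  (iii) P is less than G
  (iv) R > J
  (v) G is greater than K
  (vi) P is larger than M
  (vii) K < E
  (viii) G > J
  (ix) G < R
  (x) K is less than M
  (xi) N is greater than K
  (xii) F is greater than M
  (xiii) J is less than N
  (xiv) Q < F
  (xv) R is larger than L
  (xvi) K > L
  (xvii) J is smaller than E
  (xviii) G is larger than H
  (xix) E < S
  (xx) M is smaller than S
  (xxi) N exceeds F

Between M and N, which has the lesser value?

M

Chaining the given relations: M < P < G < Q < F < N.
So M < N; M is the smaller of the two.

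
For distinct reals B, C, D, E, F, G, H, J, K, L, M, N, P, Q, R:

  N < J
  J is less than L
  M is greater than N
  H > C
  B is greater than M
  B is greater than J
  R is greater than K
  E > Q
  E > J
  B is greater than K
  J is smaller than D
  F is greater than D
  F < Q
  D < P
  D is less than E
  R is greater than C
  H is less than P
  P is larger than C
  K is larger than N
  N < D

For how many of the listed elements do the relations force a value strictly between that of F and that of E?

1

Chaining upward from F reaches: Q.
Chaining downward from E reaches: N, J, D, Q.
Strictly between F and E are those in both lists: Q — 1 element.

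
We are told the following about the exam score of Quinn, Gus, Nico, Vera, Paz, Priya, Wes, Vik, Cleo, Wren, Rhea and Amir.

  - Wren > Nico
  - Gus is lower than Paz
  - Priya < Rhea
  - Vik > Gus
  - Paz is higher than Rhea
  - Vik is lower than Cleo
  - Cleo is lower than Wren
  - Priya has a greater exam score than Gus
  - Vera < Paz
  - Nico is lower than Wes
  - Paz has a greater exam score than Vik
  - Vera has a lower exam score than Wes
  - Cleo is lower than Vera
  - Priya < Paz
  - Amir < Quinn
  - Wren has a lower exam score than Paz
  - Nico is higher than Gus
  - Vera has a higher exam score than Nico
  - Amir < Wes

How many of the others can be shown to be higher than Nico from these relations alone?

4

From Nico the given relations immediately reach Vera, Wren, Wes.
From those, Paz — 4 in total.
No other element is forced above Nico by the given relations, so the count is 4.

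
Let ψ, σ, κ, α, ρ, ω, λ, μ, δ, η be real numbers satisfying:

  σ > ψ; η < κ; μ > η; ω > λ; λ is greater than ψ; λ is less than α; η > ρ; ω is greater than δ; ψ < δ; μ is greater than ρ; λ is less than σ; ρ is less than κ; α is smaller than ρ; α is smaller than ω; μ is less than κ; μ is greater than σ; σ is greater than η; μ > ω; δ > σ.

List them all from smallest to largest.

ψ < λ < α < ρ < η < σ < δ < ω < μ < κ

The consecutive links are each given: ψ < λ; λ < α; α < ρ; ρ < η; η < σ; σ < δ; δ < ω; ω < μ; μ < κ.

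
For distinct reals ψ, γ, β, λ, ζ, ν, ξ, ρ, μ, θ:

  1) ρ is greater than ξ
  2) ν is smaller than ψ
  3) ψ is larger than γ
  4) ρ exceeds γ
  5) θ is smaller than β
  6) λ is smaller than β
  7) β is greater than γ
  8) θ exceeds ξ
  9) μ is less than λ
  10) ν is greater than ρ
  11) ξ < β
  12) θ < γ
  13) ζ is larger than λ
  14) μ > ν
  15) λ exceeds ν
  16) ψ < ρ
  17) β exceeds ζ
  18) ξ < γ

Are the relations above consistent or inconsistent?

inconsistent

Chaining the given relations yields ψ < ρ < ν, so ψ < ν. But one relation states ν < ψ. These cannot both hold.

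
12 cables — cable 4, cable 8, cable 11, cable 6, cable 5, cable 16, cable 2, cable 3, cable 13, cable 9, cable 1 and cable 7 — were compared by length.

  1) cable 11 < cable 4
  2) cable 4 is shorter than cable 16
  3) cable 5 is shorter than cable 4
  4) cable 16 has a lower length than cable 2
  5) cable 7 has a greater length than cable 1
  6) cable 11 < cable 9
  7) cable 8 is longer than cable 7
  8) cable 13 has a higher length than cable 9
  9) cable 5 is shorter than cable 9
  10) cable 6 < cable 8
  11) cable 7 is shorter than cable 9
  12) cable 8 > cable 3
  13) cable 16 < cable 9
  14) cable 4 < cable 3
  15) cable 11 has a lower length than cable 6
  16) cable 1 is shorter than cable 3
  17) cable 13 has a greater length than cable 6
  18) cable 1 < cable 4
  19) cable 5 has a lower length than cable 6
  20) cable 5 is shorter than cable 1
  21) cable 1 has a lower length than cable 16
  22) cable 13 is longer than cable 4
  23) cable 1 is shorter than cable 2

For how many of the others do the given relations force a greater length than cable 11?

8

Directly above cable 11: cable 6, cable 4, cable 9.
One step further: cable 16, cable 3, cable 13, cable 8 (7 so far).
One step further: cable 2 (8 so far).
No other element is forced above cable 11 by the given relations, so the count is 8.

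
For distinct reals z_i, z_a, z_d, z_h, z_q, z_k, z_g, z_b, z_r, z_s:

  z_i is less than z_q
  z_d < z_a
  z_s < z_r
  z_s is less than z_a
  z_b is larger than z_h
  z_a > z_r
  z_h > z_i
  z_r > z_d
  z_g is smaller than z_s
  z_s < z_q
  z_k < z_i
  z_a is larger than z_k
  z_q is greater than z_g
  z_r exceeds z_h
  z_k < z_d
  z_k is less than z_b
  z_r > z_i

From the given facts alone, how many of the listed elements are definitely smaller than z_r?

6

From z_r the given relations immediately reach z_s, z_i, z_d, z_h.
From those, z_k, z_g — 6 in total.
No other element is forced below z_r by the given relations, so the count is 6.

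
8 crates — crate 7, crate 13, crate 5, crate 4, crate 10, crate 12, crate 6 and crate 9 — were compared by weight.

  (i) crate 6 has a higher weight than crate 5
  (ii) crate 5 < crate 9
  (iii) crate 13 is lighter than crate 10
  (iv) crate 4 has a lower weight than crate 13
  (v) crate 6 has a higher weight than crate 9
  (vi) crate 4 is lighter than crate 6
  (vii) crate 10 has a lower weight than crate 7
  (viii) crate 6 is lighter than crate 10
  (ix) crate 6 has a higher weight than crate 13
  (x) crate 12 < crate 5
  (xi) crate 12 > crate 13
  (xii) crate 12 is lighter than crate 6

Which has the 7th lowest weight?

The consecutive relations fix a unique order: crate 4 < crate 13 < crate 12 < crate 5 < crate 9 < crate 6 < crate 10 < crate 7.
The 7th smallest is crate 10.

crate 10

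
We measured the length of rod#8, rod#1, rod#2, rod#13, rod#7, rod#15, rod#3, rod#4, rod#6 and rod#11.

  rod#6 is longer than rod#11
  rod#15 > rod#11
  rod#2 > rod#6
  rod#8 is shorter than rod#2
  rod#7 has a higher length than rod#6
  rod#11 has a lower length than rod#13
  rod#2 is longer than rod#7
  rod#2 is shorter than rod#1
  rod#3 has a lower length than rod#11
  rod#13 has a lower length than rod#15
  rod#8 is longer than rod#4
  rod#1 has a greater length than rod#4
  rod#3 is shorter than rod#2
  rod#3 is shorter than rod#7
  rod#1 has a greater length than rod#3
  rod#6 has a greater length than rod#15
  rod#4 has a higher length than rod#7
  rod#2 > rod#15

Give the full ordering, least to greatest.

rod#3 < rod#11 < rod#13 < rod#15 < rod#6 < rod#7 < rod#4 < rod#8 < rod#2 < rod#1

The consecutive links are each given: rod#3 < rod#11; rod#11 < rod#13; rod#13 < rod#15; rod#15 < rod#6; rod#6 < rod#7; rod#7 < rod#4; rod#4 < rod#8; rod#8 < rod#2; rod#2 < rod#1.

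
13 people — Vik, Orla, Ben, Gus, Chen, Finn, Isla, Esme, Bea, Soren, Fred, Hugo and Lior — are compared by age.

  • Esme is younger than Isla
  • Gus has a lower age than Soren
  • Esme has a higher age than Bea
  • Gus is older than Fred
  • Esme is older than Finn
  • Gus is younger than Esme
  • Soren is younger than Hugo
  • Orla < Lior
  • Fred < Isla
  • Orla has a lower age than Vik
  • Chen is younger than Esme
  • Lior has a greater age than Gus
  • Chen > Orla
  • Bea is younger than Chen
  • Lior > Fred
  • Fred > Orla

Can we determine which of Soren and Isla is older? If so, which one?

Following every chain through Soren: above Soren we get Hugo; below Soren we get Orla, Fred, Gus.
Isla is not reached, and no chain runs the other way from Isla to Soren.
So the given relations leave the order of Soren and Isla undetermined.

undetermined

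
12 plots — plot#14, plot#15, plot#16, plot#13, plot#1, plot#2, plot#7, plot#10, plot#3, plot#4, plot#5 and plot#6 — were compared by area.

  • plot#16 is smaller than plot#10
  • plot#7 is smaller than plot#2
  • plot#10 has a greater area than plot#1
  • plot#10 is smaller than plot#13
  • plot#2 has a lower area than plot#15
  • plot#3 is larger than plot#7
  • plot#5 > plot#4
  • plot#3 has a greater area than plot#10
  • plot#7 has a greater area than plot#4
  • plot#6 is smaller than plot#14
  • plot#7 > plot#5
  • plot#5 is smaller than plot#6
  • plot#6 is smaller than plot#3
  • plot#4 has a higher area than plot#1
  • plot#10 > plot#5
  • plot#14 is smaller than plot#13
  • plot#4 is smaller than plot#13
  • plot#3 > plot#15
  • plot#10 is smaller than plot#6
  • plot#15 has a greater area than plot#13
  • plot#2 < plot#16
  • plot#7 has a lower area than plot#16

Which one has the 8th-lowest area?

plot#6

The consecutive relations fix a unique order: plot#1 < plot#4 < plot#5 < plot#7 < plot#2 < plot#16 < plot#10 < plot#6 < plot#14 < plot#13 < plot#15 < plot#3.
Counting 8 from the smallest end gives plot#6.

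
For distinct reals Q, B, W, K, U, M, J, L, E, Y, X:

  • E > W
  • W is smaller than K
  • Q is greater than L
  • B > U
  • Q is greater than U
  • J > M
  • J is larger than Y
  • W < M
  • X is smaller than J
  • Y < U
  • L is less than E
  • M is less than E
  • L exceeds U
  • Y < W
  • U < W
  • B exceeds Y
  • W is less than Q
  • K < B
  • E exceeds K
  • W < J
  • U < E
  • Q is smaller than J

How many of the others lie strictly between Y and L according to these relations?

1

Chaining upward from Y reaches: U, W, K, M, B, Q, J, E.
Chaining downward from L reaches: U.
Strictly between Y and L are those in both lists: U — 1 element.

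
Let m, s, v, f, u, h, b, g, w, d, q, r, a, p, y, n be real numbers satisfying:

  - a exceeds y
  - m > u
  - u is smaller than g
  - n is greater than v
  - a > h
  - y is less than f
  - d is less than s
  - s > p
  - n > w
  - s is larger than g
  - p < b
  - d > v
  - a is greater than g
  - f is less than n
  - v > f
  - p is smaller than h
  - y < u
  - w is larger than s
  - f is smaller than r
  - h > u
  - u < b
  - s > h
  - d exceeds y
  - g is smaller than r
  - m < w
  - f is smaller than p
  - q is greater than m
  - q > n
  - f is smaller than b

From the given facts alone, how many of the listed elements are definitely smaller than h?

4

The elements the relations force below h are y, f, p, u — no chain reaches any other.
That is 4.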